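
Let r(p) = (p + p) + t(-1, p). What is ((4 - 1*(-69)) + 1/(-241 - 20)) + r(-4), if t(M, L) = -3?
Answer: 16181/261 ≈ 61.996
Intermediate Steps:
r(p) = -3 + 2*p (r(p) = (p + p) - 3 = 2*p - 3 = -3 + 2*p)
((4 - 1*(-69)) + 1/(-241 - 20)) + r(-4) = ((4 - 1*(-69)) + 1/(-241 - 20)) + (-3 + 2*(-4)) = ((4 + 69) + 1/(-261)) + (-3 - 8) = (73 - 1/261) - 11 = 19052/261 - 11 = 16181/261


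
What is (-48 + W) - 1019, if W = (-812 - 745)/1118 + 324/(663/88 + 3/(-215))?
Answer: -18121773407/17674462 ≈ -1025.3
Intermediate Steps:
W = 736877547/17674462 (W = -1557*1/1118 + 324/(663*(1/88) + 3*(-1/215)) = -1557/1118 + 324/(663/88 - 3/215) = -1557/1118 + 324/(142281/18920) = -1557/1118 + 324*(18920/142281) = -1557/1118 + 681120/15809 = 736877547/17674462 ≈ 41.692)
(-48 + W) - 1019 = (-48 + 736877547/17674462) - 1019 = -111496629/17674462 - 1019 = -18121773407/17674462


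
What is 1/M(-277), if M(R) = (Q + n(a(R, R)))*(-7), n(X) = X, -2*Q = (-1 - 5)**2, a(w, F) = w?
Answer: 1/2065 ≈ 0.00048426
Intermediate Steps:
Q = -18 (Q = -(-1 - 5)**2/2 = -1/2*(-6)**2 = -1/2*36 = -18)
M(R) = 126 - 7*R (M(R) = (-18 + R)*(-7) = 126 - 7*R)
1/M(-277) = 1/(126 - 7*(-277)) = 1/(126 + 1939) = 1/2065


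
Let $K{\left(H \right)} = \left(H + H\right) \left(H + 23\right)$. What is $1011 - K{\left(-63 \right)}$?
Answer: $-4029$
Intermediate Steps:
$K{\left(H \right)} = 2 H \left(23 + H\right)$
$1011 - K{\left(-63 \right)} = 1011 - 2 \left(-63\right) \left(23 - 63\right) = 1011 - 2 \left(-63\right) \left(-40\right) = 1011 - 5040 = -4029$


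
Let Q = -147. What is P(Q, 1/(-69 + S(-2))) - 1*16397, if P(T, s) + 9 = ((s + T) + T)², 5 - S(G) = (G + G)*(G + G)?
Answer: 448239041/6400 ≈ 70037.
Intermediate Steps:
S(G) = 5 - 4*G² (S(G) = 5 - (G + G)*(G + G) = 5 - 2*G*2*G = 5 - 4*G²)
P(T, s) = -9 + (s + 2*T)² (P(T, s) = -9 + ((s + T) + T)² = -9 + ((T + s) + T)² = -9 + (s + 2*T)²)
P(Q, 1/(-69 + S(-2))) - 1*16397 = (-9 + (1/(-69 + (5 - 4*(-2)²)) + 2*(-147))²) - 1*16397 = (-9 + (1/(-69 + (5 - 4*4)) - 294)²) - 16397 = (-9 + (1/(-69 + (5 - 16)) - 294)²) - 16397 = (-9 + (1/(-69 - 11) - 294)²) - 16397 = (-9 + (1/(-80) - 294)²) - 16397 = (-9 + (-1/80 - 294)²) - 16397 = (-9 + (-23521/80)²) - 16397 = (-9 + 553237441/6400) - 16397 = 553179841/6400 - 16397 = 448239041/6400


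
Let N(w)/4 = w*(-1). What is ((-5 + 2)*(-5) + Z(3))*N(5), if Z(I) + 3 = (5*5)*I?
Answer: -1740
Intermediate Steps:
N(w) = -4*w (N(w) = 4*(w*(-1)) = 4*(-w) = -4*w)
Z(I) = -3 + 25*I (Z(I) = -3 + (5*5)*I = -3 + 25*I)
((-5 + 2)*(-5) + Z(3))*N(5) = ((-5 + 2)*(-5) + (-3 + 25*3))*(-4*5) = (-3*(-5) + (-3 + 75))*(-20) = (15 + 72)*(-20) = 87*(-20) = -1740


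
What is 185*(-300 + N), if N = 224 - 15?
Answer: -16835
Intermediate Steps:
N = 209
185*(-300 + N) = 185*(-300 + 209) = 185*(-91) = -16835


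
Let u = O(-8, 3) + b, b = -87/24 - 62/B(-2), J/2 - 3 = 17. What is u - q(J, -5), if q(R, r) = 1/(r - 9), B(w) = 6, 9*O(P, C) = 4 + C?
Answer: -6607/504 ≈ -13.109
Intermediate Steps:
O(P, C) = 4/9 + C/9 (O(P, C) = (4 + C)/9 = 4/9 + C/9)
J = 40 (J = 6 + 2*17 = 6 + 34 = 40)
b = -335/24 (b = -87/24 - 62/6 = -87*1/24 - 62*⅙ = -29/8 - 31/3 = -335/24 ≈ -13.958)
q(R, r) = 1/(-9 + r)
u = -949/72 (u = (4/9 + (⅑)*3) - 335/24 = (4/9 + ⅓) - 335/24 = 7/9 - 335/24 = -949/72 ≈ -13.181)
u - q(J, -5) = -949/72 - 1/(-9 - 5) = -949/72 - 1/(-14) = -949/72 - 1*(-1/14) = -949/72 + 1/14 = -6607/504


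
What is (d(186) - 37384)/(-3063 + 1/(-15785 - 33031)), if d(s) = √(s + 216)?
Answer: 1824937344/149523409 - 48816*√402/149523409 ≈ 12.198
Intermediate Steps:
d(s) = √(216 + s)
(d(186) - 37384)/(-3063 + 1/(-15785 - 33031)) = (√(216 + 186) - 37384)/(-3063 + 1/(-15785 - 33031)) = (√402 - 37384)/(-3063 + 1/(-48816)) = (-37384 + √402)/(-3063 - 1/48816) = (-37384 + √402)/(-149523409/48816) = (-37384 + √402)*(-48816/149523409) = 1824937344/149523409 - 48816*√402/149523409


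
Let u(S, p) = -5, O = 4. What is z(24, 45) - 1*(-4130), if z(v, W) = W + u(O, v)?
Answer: 4170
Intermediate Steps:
z(v, W) = -5 + W (z(v, W) = W - 5 = -5 + W)
z(24, 45) - 1*(-4130) = (-5 + 45) - 1*(-4130) = 40 + 4130 = 4170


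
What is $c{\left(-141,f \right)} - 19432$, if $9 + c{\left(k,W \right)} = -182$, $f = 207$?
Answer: $-19623$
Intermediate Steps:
$c{\left(k,W \right)} = -191$ ($c{\left(k,W \right)} = -9 - 182 = -191$)
$c{\left(-141,f \right)} - 19432 = -191 - 19432 = -19623$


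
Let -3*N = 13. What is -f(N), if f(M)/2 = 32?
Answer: -64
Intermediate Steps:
N = -13/3 (N = -⅓*13 = -13/3 ≈ -4.3333)
f(M) = 64 (f(M) = 2*32 = 64)
-f(N) = -1*64 = -64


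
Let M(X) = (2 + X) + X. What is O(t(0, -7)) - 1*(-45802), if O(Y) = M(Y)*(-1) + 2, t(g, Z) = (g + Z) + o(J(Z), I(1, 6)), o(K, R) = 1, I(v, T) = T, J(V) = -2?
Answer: 45814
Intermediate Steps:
M(X) = 2 + 2*X
t(g, Z) = 1 + Z + g (t(g, Z) = (g + Z) + 1 = (Z + g) + 1 = 1 + Z + g)
O(Y) = -2*Y (O(Y) = (2 + 2*Y)*(-1) + 2 = (-2 - 2*Y) + 2 = -2*Y)
O(t(0, -7)) - 1*(-45802) = -2*(1 - 7 + 0) - 1*(-45802) = -2*(-6) + 45802 = 12 + 45802 = 45814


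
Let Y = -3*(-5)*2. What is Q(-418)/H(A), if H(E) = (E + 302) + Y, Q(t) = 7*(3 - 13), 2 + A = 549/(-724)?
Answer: -7240/34053 ≈ -0.21261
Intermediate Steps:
Y = 30 (Y = 15*2 = 30)
A = -1997/724 (A = -2 + 549/(-724) = -2 + 549*(-1/724) = -2 - 549/724 = -1997/724 ≈ -2.7583)
Q(t) = -70 (Q(t) = 7*(-10) = -70)
H(E) = 332 + E (H(E) = (E + 302) + 30 = (302 + E) + 30 = 332 + E)
Q(-418)/H(A) = -70/(332 - 1997/724) = -70/238371/724 = -70*724/238371 = -7240/34053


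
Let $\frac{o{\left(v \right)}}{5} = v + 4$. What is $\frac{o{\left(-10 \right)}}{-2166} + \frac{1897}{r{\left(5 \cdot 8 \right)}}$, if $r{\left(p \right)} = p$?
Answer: $\frac{685017}{14440} \approx 47.439$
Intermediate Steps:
$o{\left(v \right)} = 20 + 5 v$ ($o{\left(v \right)} = 5 \left(v + 4\right) = 5 \left(4 + v\right) = 20 + 5 v$)
$\frac{o{\left(-10 \right)}}{-2166} + \frac{1897}{r{\left(5 \cdot 8 \right)}} = \frac{20 + 5 \left(-10\right)}{-2166} + \frac{1897}{5 \cdot 8} = \left(20 - 50\right) \left(- \frac{1}{2166}\right) + \frac{1897}{40} = \left(-30\right) \left(- \frac{1}{2166}\right) + 1897 \cdot \frac{1}{40} = \frac{5}{361} + \frac{1897}{40} = \frac{685017}{14440}$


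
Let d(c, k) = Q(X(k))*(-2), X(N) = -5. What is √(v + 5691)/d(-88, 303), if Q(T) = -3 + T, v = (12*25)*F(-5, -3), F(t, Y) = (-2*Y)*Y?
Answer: √291/16 ≈ 1.0662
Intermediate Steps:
F(t, Y) = -2*Y²
v = -5400 (v = (12*25)*(-2*(-3)²) = 300*(-2*9) = 300*(-18) = -5400)
d(c, k) = 16 (d(c, k) = (-3 - 5)*(-2) = -8*(-2) = 16)
√(v + 5691)/d(-88, 303) = √(-5400 + 5691)/16 = √291*(1/16) = √291/16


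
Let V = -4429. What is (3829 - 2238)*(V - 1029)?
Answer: -8683678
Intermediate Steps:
(3829 - 2238)*(V - 1029) = (3829 - 2238)*(-4429 - 1029) = 1591*(-5458) = -8683678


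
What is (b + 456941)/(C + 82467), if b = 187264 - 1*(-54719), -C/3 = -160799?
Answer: 174731/141216 ≈ 1.2373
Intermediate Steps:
C = 482397 (C = -3*(-160799) = 482397)
b = 241983 (b = 187264 + 54719 = 241983)
(b + 456941)/(C + 82467) = (241983 + 456941)/(482397 + 82467) = 698924/564864 = 698924*(1/564864) = 174731/141216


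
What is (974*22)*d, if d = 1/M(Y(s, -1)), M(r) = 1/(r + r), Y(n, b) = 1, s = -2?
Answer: 42856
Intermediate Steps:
M(r) = 1/(2*r)
d = 2 (d = 1/((½)/1) = 1/((½)*1) = 1/(½) = 2)
(974*22)*d = (974*22)*2 = 21428*2 = 42856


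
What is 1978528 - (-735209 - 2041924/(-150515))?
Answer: 408456082631/150515 ≈ 2.7137e+6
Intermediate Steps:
1978528 - (-735209 - 2041924/(-150515)) = 1978528 - (-735209 - 2041924*(-1)/150515) = 1978528 - (-735209 - 1*(-2041924/150515)) = 1978528 - (-735209 + 2041924/150515) = 1978528 - 1*(-110657940711/150515) = 1978528 + 110657940711/150515 = 408456082631/150515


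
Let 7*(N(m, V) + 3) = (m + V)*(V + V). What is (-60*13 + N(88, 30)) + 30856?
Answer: 217591/7 ≈ 31084.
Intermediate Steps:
N(m, V) = -3 + 2*V*(V + m)/7 (N(m, V) = -3 + ((m + V)*(V + V))/7 = -3 + ((V + m)*(2*V))/7 = -3 + (2*V*(V + m))/7 = -3 + 2*V*(V + m)/7)
(-60*13 + N(88, 30)) + 30856 = (-60*13 + (-3 + (2/7)*30² + (2/7)*30*88)) + 30856 = (-780 + (-3 + (2/7)*900 + 5280/7)) + 30856 = (-780 + (-3 + 1800/7 + 5280/7)) + 30856 = (-780 + 7059/7) + 30856 = 1599/7 + 30856 = 217591/7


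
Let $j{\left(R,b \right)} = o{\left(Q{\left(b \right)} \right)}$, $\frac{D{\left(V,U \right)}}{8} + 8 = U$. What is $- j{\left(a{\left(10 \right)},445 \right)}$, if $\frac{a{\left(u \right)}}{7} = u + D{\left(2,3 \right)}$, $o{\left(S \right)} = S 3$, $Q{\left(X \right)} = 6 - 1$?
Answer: $-15$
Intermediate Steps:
$D{\left(V,U \right)} = -64 + 8 U$
$Q{\left(X \right)} = 5$ ($Q{\left(X \right)} = 6 - 1 = 5$)
$o{\left(S \right)} = 3 S$
$a{\left(u \right)} = -280 + 7 u$ ($a{\left(u \right)} = 7 \left(u + \left(-64 + 8 \cdot 3\right)\right) = 7 \left(u + \left(-64 + 24\right)\right) = 7 \left(u - 40\right) = 7 \left(-40 + u\right) = -280 + 7 u$)
$j{\left(R,b \right)} = 15$ ($j{\left(R,b \right)} = 3 \cdot 5 = 15$)
$- j{\left(a{\left(10 \right)},445 \right)} = \left(-1\right) 15 = -15$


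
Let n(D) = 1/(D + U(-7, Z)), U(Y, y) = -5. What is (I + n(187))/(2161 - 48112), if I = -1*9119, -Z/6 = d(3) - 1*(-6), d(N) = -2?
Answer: 553219/2787694 ≈ 0.19845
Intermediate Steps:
Z = -24 (Z = -6*(-2 - 1*(-6)) = -6*(-2 + 6) = -6*4 = -24)
I = -9119
n(D) = 1/(-5 + D) (n(D) = 1/(D - 5) = 1/(-5 + D))
(I + n(187))/(2161 - 48112) = (-9119 + 1/(-5 + 187))/(2161 - 48112) = (-9119 + 1/182)/(-45951) = (-9119 + 1/182)*(-1/45951) = -1659657/182*(-1/45951) = 553219/2787694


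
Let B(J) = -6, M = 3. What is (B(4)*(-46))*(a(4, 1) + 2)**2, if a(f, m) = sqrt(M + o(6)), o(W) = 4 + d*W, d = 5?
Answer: 11316 + 1104*sqrt(37) ≈ 18031.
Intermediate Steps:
o(W) = 4 + 5*W
a(f, m) = sqrt(37) (a(f, m) = sqrt(3 + (4 + 5*6)) = sqrt(3 + (4 + 30)) = sqrt(3 + 34) = sqrt(37))
(B(4)*(-46))*(a(4, 1) + 2)**2 = (-6*(-46))*(sqrt(37) + 2)**2 = 276*(2 + sqrt(37))**2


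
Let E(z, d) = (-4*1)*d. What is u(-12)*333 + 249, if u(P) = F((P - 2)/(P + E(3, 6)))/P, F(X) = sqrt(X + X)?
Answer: 249 - 37*sqrt(7)/4 ≈ 224.53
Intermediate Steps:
E(z, d) = -4*d
F(X) = sqrt(2)*sqrt(X) (F(X) = sqrt(2*X) = sqrt(2)*sqrt(X))
u(P) = sqrt(2)*sqrt((-2 + P)/(-24 + P))/P (u(P) = (sqrt(2)*sqrt((P - 2)/(P - 4*6)))/P = (sqrt(2)*sqrt((-2 + P)/(P - 24)))/P = (sqrt(2)*sqrt((-2 + P)/(-24 + P)))/P = sqrt(2)*sqrt((-2 + P)/(-24 + P))/P)
u(-12)*333 + 249 = (sqrt(2)*sqrt((-2 - 12)/(-24 - 12))/(-12))*333 + 249 = (sqrt(2)*(-1/12)*sqrt(-14/(-36)))*333 + 249 = (sqrt(2)*(-1/12)*sqrt(-1/36*(-14)))*333 + 249 = (sqrt(2)*(-1/12)*sqrt(7/18))*333 + 249 = (sqrt(2)*(-1/12)*(sqrt(14)/6))*333 + 249 = -sqrt(7)/36*333 + 249 = -37*sqrt(7)/4 + 249 = 249 - 37*sqrt(7)/4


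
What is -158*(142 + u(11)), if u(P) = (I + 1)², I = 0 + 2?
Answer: -23858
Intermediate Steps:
I = 2
u(P) = 9 (u(P) = (2 + 1)² = 3² = 9)
-158*(142 + u(11)) = -158*(142 + 9) = -158*151 = -23858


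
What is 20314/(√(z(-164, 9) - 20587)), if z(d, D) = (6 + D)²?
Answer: -10157*I*√20362/10181 ≈ -142.36*I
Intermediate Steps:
20314/(√(z(-164, 9) - 20587)) = 20314/(√((6 + 9)² - 20587)) = 20314/(√(15² - 20587)) = 20314/(√(225 - 20587)) = 20314/(√(-20362)) = 20314/((I*√20362)) = 20314*(-I*√20362/20362) = -10157*I*√20362/10181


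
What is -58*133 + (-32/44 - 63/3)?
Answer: -85093/11 ≈ -7735.7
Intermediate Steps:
-58*133 + (-32/44 - 63/3) = -7714 + (-32*1/44 - 63*1/3) = -7714 + (-8/11 - 21) = -7714 - 239/11 = -85093/11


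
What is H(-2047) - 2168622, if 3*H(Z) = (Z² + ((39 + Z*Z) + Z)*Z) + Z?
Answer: -2858521717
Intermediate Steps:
H(Z) = Z/3 + Z²/3 + Z*(39 + Z + Z²)/3 (H(Z) = ((Z² + ((39 + Z*Z) + Z)*Z) + Z)/3 = ((Z² + ((39 + Z²) + Z)*Z) + Z)/3 = ((Z² + (39 + Z + Z²)*Z) + Z)/3 = ((Z² + Z*(39 + Z + Z²)) + Z)/3 = (Z + Z² + Z*(39 + Z + Z²))/3 = Z/3 + Z²/3 + Z*(39 + Z + Z²)/3)
H(-2047) - 2168622 = (⅓)*(-2047)*(40 + (-2047)² + 2*(-2047)) - 2168622 = (⅓)*(-2047)*(40 + 4190209 - 4094) - 2168622 = (⅓)*(-2047)*4186155 - 2168622 = -2856353095 - 2168622 = -2858521717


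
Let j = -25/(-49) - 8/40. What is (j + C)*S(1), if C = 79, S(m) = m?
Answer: 19431/245 ≈ 79.310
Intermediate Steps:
j = 76/245 (j = -25*(-1/49) - 8*1/40 = 25/49 - 1/5 = 76/245 ≈ 0.31020)
(j + C)*S(1) = (76/245 + 79)*1 = (19431/245)*1 = 19431/245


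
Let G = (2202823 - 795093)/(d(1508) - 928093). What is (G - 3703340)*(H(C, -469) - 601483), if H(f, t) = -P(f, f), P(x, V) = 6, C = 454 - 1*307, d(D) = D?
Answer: 412797173192545414/185317 ≈ 2.2275e+12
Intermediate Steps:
C = 147 (C = 454 - 307 = 147)
G = -281546/185317 (G = (2202823 - 795093)/(1508 - 928093) = 1407730/(-926585) = 1407730*(-1/926585) = -281546/185317 ≈ -1.5193)
H(f, t) = -6 (H(f, t) = -1*6 = -6)
(G - 3703340)*(H(C, -469) - 601483) = (-281546/185317 - 3703340)*(-6 - 601483) = -686292140326/185317*(-601489) = 412797173192545414/185317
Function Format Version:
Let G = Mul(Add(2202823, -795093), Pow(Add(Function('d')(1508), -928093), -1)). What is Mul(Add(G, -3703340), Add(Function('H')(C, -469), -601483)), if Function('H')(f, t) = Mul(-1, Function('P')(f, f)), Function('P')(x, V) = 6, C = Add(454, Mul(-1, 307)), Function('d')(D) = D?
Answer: Rational(412797173192545414, 185317) ≈ 2.2275e+12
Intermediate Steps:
C = 147 (C = Add(454, -307) = 147)
G = Rational(-281546, 185317) (G = Mul(Add(2202823, -795093), Pow(Add(1508, -928093), -1)) = Mul(1407730, Pow(-926585, -1)) = Mul(1407730, Rational(-1, 926585)) = Rational(-281546, 185317) ≈ -1.5193)
Function('H')(f, t) = -6 (Function('H')(f, t) = Mul(-1, 6) = -6)
Mul(Add(G, -3703340), Add(Function('H')(C, -469), -601483)) = Mul(Add(Rational(-281546, 185317), -3703340), Add(-6, -601483)) = Mul(Rational(-686292140326, 185317), -601489) = Rational(412797173192545414, 185317)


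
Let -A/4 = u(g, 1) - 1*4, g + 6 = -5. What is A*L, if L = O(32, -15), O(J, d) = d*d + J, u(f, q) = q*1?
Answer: 3084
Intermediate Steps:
g = -11 (g = -6 - 5 = -11)
u(f, q) = q
O(J, d) = J + d**2 (O(J, d) = d**2 + J = J + d**2)
L = 257 (L = 32 + (-15)**2 = 32 + 225 = 257)
A = 12 (A = -4*(1 - 1*4) = -4*(1 - 4) = -4*(-3) = 12)
A*L = 12*257 = 3084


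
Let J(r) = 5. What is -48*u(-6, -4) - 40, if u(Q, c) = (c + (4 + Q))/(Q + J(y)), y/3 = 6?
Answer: -328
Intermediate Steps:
y = 18 (y = 3*6 = 18)
u(Q, c) = (4 + Q + c)/(5 + Q) (u(Q, c) = (c + (4 + Q))/(Q + 5) = (4 + Q + c)/(5 + Q))
-48*u(-6, -4) - 40 = -48*(4 - 6 - 4)/(5 - 6) - 40 = -48*(-6)/(-1) - 40 = -(-48)*(-6) - 40 = -48*6 - 40 = -288 - 40 = -328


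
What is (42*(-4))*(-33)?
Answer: 5544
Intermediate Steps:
(42*(-4))*(-33) = -168*(-33) = 5544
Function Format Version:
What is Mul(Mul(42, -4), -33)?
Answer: 5544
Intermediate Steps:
Mul(Mul(42, -4), -33) = Mul(-168, -33) = 5544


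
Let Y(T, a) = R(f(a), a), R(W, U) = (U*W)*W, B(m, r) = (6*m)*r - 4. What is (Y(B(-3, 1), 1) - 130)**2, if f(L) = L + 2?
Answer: 14641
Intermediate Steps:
f(L) = 2 + L
B(m, r) = -4 + 6*m*r (B(m, r) = 6*m*r - 4 = -4 + 6*m*r)
R(W, U) = U*W**2
Y(T, a) = a*(2 + a)**2
(Y(B(-3, 1), 1) - 130)**2 = (1*(2 + 1)**2 - 130)**2 = (1*3**2 - 130)**2 = (1*9 - 130)**2 = (9 - 130)**2 = (-121)**2 = 14641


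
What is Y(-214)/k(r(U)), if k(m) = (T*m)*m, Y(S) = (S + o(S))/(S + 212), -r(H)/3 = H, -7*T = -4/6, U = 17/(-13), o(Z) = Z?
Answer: 126581/867 ≈ 146.00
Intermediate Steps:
U = -17/13 (U = 17*(-1/13) = -17/13 ≈ -1.3077)
T = 2/21 (T = -(-4)/(7*6) = -⅐*(-⅔) = 2/21 ≈ 0.095238)
r(H) = -3*H
Y(S) = 2*S/(212 + S) (Y(S) = (S + S)/(S + 212) = (2*S)/(212 + S) = 2*S/(212 + S))
k(m) = 2*m²/21 (k(m) = (2*m/21)*m = 2*m²/21)
Y(-214)/k(r(U)) = (2*(-214)/(212 - 214))/((2*(-3*(-17/13))²/21)) = (2*(-214)/(-2))/((2*(51/13)²/21)) = (2*(-214)*(-½))/(((2/21)*(2601/169))) = 214/(1734/1183) = 214*(1183/1734) = 126581/867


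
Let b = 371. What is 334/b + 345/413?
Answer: 37991/21889 ≈ 1.7356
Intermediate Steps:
334/b + 345/413 = 334/371 + 345/413 = 37991/21889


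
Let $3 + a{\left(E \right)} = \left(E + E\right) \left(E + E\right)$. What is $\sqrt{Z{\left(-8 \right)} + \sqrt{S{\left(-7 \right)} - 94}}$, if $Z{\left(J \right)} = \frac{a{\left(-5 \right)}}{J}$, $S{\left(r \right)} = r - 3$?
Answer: $\frac{\sqrt{-194 + 32 i \sqrt{26}}}{4} \approx 1.3635 + 3.7396 i$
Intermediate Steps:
$S{\left(r \right)} = -3 + r$
$a{\left(E \right)} = -3 + 4 E^{2}$ ($a{\left(E \right)} = -3 + \left(E + E\right) \left(E + E\right) = -3 + 2 E 2 E = -3 + 4 E^{2}$)
$Z{\left(J \right)} = \frac{97}{J}$ ($Z{\left(J \right)} = \frac{-3 + 4 \left(-5\right)^{2}}{J} = \frac{-3 + 4 \cdot 25}{J} = \frac{-3 + 100}{J} = \frac{97}{J}$)
$\sqrt{Z{\left(-8 \right)} + \sqrt{S{\left(-7 \right)} - 94}} = \sqrt{\frac{97}{-8} + \sqrt{\left(-3 - 7\right) - 94}} = \sqrt{97 \left(- \frac{1}{8}\right) + \sqrt{-10 - 94}} = \sqrt{- \frac{97}{8} + \sqrt{-104}} = \sqrt{- \frac{97}{8} + 2 i \sqrt{26}}$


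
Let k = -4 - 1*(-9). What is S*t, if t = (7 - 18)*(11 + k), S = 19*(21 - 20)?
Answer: -3344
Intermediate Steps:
k = 5 (k = -4 + 9 = 5)
S = 19 (S = 19*1 = 19)
t = -176 (t = (7 - 18)*(11 + 5) = -11*16 = -176)
S*t = 19*(-176) = -3344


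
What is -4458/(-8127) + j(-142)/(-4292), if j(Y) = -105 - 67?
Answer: 1710965/2906757 ≈ 0.58862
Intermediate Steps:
j(Y) = -172
-4458/(-8127) + j(-142)/(-4292) = -4458/(-8127) - 172/(-4292) = -4458*(-1/8127) - 172*(-1/4292) = 1486/2709 + 43/1073 = 1710965/2906757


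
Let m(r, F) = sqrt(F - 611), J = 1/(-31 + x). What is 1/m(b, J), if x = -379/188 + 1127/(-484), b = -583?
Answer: -2*I*sqrt(6171784151881)/122819131 ≈ -0.040455*I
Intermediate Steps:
x = -24707/5687 (x = -379*1/188 + 1127*(-1/484) = -379/188 - 1127/484 = -24707/5687 ≈ -4.3445)
J = -5687/201004 (J = 1/(-31 - 24707/5687) = 1/(-201004/5687) = -5687/201004 ≈ -0.028293)
m(r, F) = sqrt(-611 + F)
1/m(b, J) = 1/(sqrt(-611 - 5687/201004)) = 1/(sqrt(-122819131/201004)) = 1/(I*sqrt(6171784151881)/100502) = -2*I*sqrt(6171784151881)/122819131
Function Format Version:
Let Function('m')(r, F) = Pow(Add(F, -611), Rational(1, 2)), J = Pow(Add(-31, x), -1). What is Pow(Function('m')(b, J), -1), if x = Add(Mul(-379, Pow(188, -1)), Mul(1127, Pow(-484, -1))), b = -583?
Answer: Mul(Rational(-2, 122819131), I, Pow(6171784151881, Rational(1, 2))) ≈ Mul(-0.040455, I)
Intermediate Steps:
x = Rational(-24707, 5687) (x = Add(Mul(-379, Rational(1, 188)), Mul(1127, Rational(-1, 484))) = Add(Rational(-379, 188), Rational(-1127, 484)) = Rational(-24707, 5687) ≈ -4.3445)
J = Rational(-5687, 201004) (J = Pow(Add(-31, Rational(-24707, 5687)), -1) = Pow(Rational(-201004, 5687), -1) = Rational(-5687, 201004) ≈ -0.028293)
Function('m')(r, F) = Pow(Add(-611, F), Rational(1, 2))
Pow(Function('m')(b, J), -1) = Pow(Pow(Add(-611, Rational(-5687, 201004)), Rational(1, 2)), -1) = Pow(Pow(Rational(-122819131, 201004), Rational(1, 2)), -1) = Pow(Mul(Rational(1, 100502), I, Pow(6171784151881, Rational(1, 2))), -1) = Mul(Rational(-2, 122819131), I, Pow(6171784151881, Rational(1, 2)))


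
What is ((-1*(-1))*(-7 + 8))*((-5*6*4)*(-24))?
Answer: 2880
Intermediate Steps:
((-1*(-1))*(-7 + 8))*((-5*6*4)*(-24)) = (1*1)*(-30*4*(-24)) = 1*(-120*(-24)) = 1*2880 = 2880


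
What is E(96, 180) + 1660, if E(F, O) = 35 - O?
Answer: 1515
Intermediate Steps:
E(96, 180) + 1660 = (35 - 1*180) + 1660 = (35 - 180) + 1660 = -145 + 1660 = 1515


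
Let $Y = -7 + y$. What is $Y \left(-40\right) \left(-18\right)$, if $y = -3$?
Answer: $-7200$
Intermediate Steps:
$Y = -10$ ($Y = -7 - 3 = -10$)
$Y \left(-40\right) \left(-18\right) = \left(-10\right) \left(-40\right) \left(-18\right) = 400 \left(-18\right) = -7200$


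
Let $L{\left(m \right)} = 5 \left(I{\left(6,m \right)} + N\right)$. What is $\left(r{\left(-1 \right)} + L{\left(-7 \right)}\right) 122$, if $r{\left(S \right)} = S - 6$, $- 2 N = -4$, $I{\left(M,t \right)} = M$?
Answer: $4026$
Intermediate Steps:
$N = 2$ ($N = \left(- \frac{1}{2}\right) \left(-4\right) = 2$)
$L{\left(m \right)} = 40$ ($L{\left(m \right)} = 5 \left(6 + 2\right) = 5 \cdot 8 = 40$)
$r{\left(S \right)} = -6 + S$ ($r{\left(S \right)} = S - 6 = -6 + S$)
$\left(r{\left(-1 \right)} + L{\left(-7 \right)}\right) 122 = \left(\left(-6 - 1\right) + 40\right) 122 = \left(-7 + 40\right) 122 = 33 \cdot 122 = 4026$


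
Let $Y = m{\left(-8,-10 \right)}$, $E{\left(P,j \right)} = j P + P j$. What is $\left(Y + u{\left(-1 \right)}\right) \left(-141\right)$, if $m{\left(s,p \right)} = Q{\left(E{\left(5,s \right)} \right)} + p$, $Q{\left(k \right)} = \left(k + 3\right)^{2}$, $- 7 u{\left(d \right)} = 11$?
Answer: $- \frac{5840502}{7} \approx -8.3436 \cdot 10^{5}$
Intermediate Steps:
$E{\left(P,j \right)} = 2 P j$ ($E{\left(P,j \right)} = P j + P j = 2 P j$)
$u{\left(d \right)} = - \frac{11}{7}$ ($u{\left(d \right)} = \left(- \frac{1}{7}\right) 11 = - \frac{11}{7}$)
$Q{\left(k \right)} = \left(3 + k\right)^{2}$
$m{\left(s,p \right)} = p + \left(3 + 10 s\right)^{2}$ ($m{\left(s,p \right)} = \left(3 + 2 \cdot 5 s\right)^{2} + p = \left(3 + 10 s\right)^{2} + p = p + \left(3 + 10 s\right)^{2}$)
$Y = 5919$ ($Y = -10 + \left(3 + 10 \left(-8\right)\right)^{2} = -10 + \left(3 - 80\right)^{2} = -10 + \left(-77\right)^{2} = -10 + 5929 = 5919$)
$\left(Y + u{\left(-1 \right)}\right) \left(-141\right) = \left(5919 - \frac{11}{7}\right) \left(-141\right) = \frac{41422}{7} \left(-141\right) = - \frac{5840502}{7}$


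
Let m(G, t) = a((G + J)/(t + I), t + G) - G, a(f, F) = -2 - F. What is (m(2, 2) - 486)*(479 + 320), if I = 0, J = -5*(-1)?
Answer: -394706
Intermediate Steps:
J = 5
m(G, t) = -2 - t - 2*G (m(G, t) = (-2 - (t + G)) - G = (-2 - (G + t)) - G = (-2 + (-G - t)) - G = (-2 - G - t) - G = -2 - t - 2*G)
(m(2, 2) - 486)*(479 + 320) = ((-2 - 1*2 - 2*2) - 486)*(479 + 320) = ((-2 - 2 - 4) - 486)*799 = (-8 - 486)*799 = -494*799 = -394706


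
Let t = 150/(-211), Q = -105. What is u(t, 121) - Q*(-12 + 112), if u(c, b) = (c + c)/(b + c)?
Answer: 266500200/25381 ≈ 10500.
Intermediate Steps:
t = -150/211 (t = 150*(-1/211) = -150/211 ≈ -0.71090)
u(c, b) = 2*c/(b + c) (u(c, b) = (2*c)/(b + c) = 2*c/(b + c))
u(t, 121) - Q*(-12 + 112) = 2*(-150/211)/(121 - 150/211) - (-105)*(-12 + 112) = 2*(-150/211)/(25381/211) - (-105)*100 = 2*(-150/211)*(211/25381) - 1*(-10500) = -300/25381 + 10500 = 266500200/25381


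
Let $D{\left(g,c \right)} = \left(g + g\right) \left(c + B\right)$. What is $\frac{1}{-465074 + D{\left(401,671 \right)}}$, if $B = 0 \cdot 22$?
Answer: $\frac{1}{73068} \approx 1.3686 \cdot 10^{-5}$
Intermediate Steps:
$B = 0$
$D{\left(g,c \right)} = 2 c g$ ($D{\left(g,c \right)} = \left(g + g\right) \left(c + 0\right) = 2 g c = 2 c g$)
$\frac{1}{-465074 + D{\left(401,671 \right)}} = \frac{1}{-465074 + 2 \cdot 671 \cdot 401} = \frac{1}{-465074 + 538142} = \frac{1}{73068}$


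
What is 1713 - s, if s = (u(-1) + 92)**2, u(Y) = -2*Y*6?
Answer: -9103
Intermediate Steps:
u(Y) = -12*Y
s = 10816 (s = (-12*(-1) + 92)**2 = (12 + 92)**2 = 104**2 = 10816)
1713 - s = 1713 - 1*10816 = 1713 - 10816 = -9103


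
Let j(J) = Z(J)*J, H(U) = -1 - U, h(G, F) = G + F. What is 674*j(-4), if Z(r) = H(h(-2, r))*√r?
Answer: -26960*I ≈ -26960.0*I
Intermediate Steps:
h(G, F) = F + G
Z(r) = √r*(1 - r) (Z(r) = (-1 - (r - 2))*√r = (-1 - (-2 + r))*√r = (-1 + (2 - r))*√r = (1 - r)*√r = √r*(1 - r))
j(J) = J^(3/2)*(1 - J) (j(J) = (√J*(1 - J))*J = J^(3/2)*(1 - J))
674*j(-4) = 674*((-4)^(3/2)*(1 - 1*(-4))) = 674*((-8*I)*(1 + 4)) = 674*(-8*I*5) = 674*(-40*I) = -26960*I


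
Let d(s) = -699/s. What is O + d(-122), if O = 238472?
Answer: 29094283/122 ≈ 2.3848e+5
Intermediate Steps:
O + d(-122) = 238472 - 699/(-122) = 238472 - 699*(-1/122) = 238472 + 699/122 = 29094283/122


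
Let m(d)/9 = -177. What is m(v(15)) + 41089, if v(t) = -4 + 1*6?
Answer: 39496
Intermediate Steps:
v(t) = 2 (v(t) = -4 + 6 = 2)
m(d) = -1593 (m(d) = 9*(-177) = -1593)
m(v(15)) + 41089 = -1593 + 41089 = 39496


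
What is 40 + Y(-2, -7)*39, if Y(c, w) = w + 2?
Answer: -155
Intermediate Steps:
Y(c, w) = 2 + w
40 + Y(-2, -7)*39 = 40 + (2 - 7)*39 = 40 - 5*39 = 40 - 195 = -155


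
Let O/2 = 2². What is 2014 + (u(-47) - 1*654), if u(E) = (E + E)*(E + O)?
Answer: 5026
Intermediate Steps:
O = 8 (O = 2*2² = 2*4 = 8)
u(E) = 2*E*(8 + E) (u(E) = (E + E)*(E + 8) = (2*E)*(8 + E) = 2*E*(8 + E))
2014 + (u(-47) - 1*654) = 2014 + (2*(-47)*(8 - 47) - 1*654) = 2014 + (2*(-47)*(-39) - 654) = 2014 + (3666 - 654) = 2014 + 3012 = 5026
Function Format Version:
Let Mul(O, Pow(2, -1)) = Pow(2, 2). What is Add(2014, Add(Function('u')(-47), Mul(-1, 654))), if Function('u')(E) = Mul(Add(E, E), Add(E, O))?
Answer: 5026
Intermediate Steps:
O = 8 (O = Mul(2, Pow(2, 2)) = Mul(2, 4) = 8)
Function('u')(E) = Mul(2, E, Add(8, E)) (Function('u')(E) = Mul(Add(E, E), Add(E, 8)) = Mul(Mul(2, E), Add(8, E)) = Mul(2, E, Add(8, E)))
Add(2014, Add(Function('u')(-47), Mul(-1, 654))) = Add(2014, Add(Mul(2, -47, Add(8, -47)), Mul(-1, 654))) = Add(2014, Add(Mul(2, -47, -39), -654)) = Add(2014, Add(3666, -654)) = Add(2014, 3012) = 5026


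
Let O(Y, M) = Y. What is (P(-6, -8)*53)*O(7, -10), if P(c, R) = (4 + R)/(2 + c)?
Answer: 371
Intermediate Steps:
P(c, R) = (4 + R)/(2 + c)
(P(-6, -8)*53)*O(7, -10) = (((4 - 8)/(2 - 6))*53)*7 = ((-4/(-4))*53)*7 = (-¼*(-4)*53)*7 = (1*53)*7 = 53*7 = 371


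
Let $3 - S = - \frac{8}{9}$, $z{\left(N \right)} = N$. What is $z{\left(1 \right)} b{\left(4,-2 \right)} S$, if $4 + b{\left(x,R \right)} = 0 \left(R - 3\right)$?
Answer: $- \frac{140}{9} \approx -15.556$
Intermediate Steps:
$b{\left(x,R \right)} = -4$ ($b{\left(x,R \right)} = -4 + 0 \left(R - 3\right) = -4 + 0 \left(-3 + R\right) = -4 + 0 = -4$)
$S = \frac{35}{9}$ ($S = 3 - - \frac{8}{9} = 3 + \frac{8}{9} = \frac{35}{9} \approx 3.8889$)
$z{\left(1 \right)} b{\left(4,-2 \right)} S = 1 \left(-4\right) \frac{35}{9} = \left(-4\right) \frac{35}{9} = - \frac{140}{9}$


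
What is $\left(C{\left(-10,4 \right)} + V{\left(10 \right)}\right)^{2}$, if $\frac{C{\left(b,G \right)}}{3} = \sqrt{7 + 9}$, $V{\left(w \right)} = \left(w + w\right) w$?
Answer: $44944$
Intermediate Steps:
$V{\left(w \right)} = 2 w^{2}$ ($V{\left(w \right)} = 2 w w = 2 w^{2}$)
$C{\left(b,G \right)} = 12$ ($C{\left(b,G \right)} = 3 \sqrt{7 + 9} = 3 \sqrt{16} = 3 \cdot 4 = 12$)
$\left(C{\left(-10,4 \right)} + V{\left(10 \right)}\right)^{2} = \left(12 + 2 \cdot 10^{2}\right)^{2} = \left(12 + 2 \cdot 100\right)^{2} = \left(12 + 200\right)^{2} = 212^{2} = 44944$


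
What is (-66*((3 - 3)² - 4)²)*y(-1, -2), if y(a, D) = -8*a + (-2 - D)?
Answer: -8448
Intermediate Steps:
y(a, D) = -2 - D - 8*a
(-66*((3 - 3)² - 4)²)*y(-1, -2) = (-66*((3 - 3)² - 4)²)*(-2 - 1*(-2) - 8*(-1)) = (-66*(0² - 4)²)*(-2 + 2 + 8) = -66*(0 - 4)²*8 = -66*(-4)²*8 = -66*16*8 = -1056*8 = -8448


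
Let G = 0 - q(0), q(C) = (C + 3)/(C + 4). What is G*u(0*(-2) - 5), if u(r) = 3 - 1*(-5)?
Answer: -6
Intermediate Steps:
u(r) = 8 (u(r) = 3 + 5 = 8)
q(C) = (3 + C)/(4 + C)
G = -3/4 (G = 0 - (3 + 0)/(4 + 0) = 0 - 3/4 = -3/4 ≈ -0.75000)
G*u(0*(-2) - 5) = -3/4*8 = -6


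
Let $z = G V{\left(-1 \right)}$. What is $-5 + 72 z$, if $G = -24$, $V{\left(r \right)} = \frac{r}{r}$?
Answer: $-1733$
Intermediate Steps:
$V{\left(r \right)} = 1$
$z = -24$ ($z = \left(-24\right) 1 = -24$)
$-5 + 72 z = -5 + 72 \left(-24\right) = -5 - 1728 = -1733$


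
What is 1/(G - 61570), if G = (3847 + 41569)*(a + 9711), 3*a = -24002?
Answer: 3/232844786 ≈ 1.2884e-8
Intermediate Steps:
a = -24002/3 (a = (1/3)*(-24002) = -24002/3 ≈ -8000.7)
G = 233029496/3 (G = (3847 + 41569)*(-24002/3 + 9711) = 45416*(5131/3) = 233029496/3 ≈ 7.7677e+7)
1/(G - 61570) = 1/(233029496/3 - 61570) = 1/(232844786/3) = 3/232844786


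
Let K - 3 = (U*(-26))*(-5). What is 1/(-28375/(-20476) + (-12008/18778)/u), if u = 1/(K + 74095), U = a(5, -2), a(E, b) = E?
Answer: -192249164/9189096035317 ≈ -2.0921e-5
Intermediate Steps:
U = 5
K = 653 (K = 3 + (5*(-26))*(-5) = 3 - 130*(-5) = 3 + 650 = 653)
u = 1/74748 (u = 1/(653 + 74095) = 1/74748 ≈ 1.3378e-5)
1/(-28375/(-20476) + (-12008/18778)/u) = 1/(-28375/(-20476) + (-12008/18778)/(1/74748)) = 1/(-28375*(-1/20476) - 12008*1/18778*74748) = 1/(28375/20476 - 6004/9389*74748) = 1/(28375/20476 - 448786992/9389) = 1/(-9189096035317/192249164) = -192249164/9189096035317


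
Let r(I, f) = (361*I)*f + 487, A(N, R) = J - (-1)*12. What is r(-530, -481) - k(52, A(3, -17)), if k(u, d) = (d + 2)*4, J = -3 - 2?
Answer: 92030181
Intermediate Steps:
J = -5
A(N, R) = 7 (A(N, R) = -5 - (-1)*12 = -5 - 1*(-12) = -5 + 12 = 7)
r(I, f) = 487 + 361*I*f (r(I, f) = 361*I*f + 487 = 487 + 361*I*f)
k(u, d) = 8 + 4*d (k(u, d) = (2 + d)*4 = 8 + 4*d)
r(-530, -481) - k(52, A(3, -17)) = (487 + 361*(-530)*(-481)) - (8 + 4*7) = (487 + 92029730) - (8 + 28) = 92030217 - 1*36 = 92030217 - 36 = 92030181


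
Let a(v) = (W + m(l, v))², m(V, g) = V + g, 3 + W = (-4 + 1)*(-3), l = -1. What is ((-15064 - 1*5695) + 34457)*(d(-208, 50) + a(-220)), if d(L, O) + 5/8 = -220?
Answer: 2520671715/4 ≈ 6.3017e+8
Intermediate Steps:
W = 6 (W = -3 + (-4 + 1)*(-3) = -3 - 3*(-3) = -3 + 9 = 6)
d(L, O) = -1765/8 (d(L, O) = -5/8 - 220 = -1765/8)
a(v) = (5 + v)² (a(v) = (6 + (-1 + v))² = (5 + v)²)
((-15064 - 1*5695) + 34457)*(d(-208, 50) + a(-220)) = ((-15064 - 1*5695) + 34457)*(-1765/8 + (5 - 220)²) = ((-15064 - 5695) + 34457)*(-1765/8 + (-215)²) = (-20759 + 34457)*(-1765/8 + 46225) = 13698*(368035/8) = 2520671715/4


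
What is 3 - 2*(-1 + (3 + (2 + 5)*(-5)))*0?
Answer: 3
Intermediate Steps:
3 - 2*(-1 + (3 + (2 + 5)*(-5)))*0 = 3 - 2*(-1 + (3 + 7*(-5)))*0 = 3 - 2*(-1 + (3 - 35))*0 = 3 - 2*(-1 - 32)*0 = 3 - 2*(-33)*0 = 3 + 66*0 = 3 + 0 = 3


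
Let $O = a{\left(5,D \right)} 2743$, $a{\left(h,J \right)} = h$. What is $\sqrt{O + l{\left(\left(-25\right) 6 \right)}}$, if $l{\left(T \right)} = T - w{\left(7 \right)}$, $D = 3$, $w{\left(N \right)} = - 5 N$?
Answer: $20 \sqrt{34} \approx 116.62$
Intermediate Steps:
$O = 13715$ ($O = 5 \cdot 2743 = 13715$)
$l{\left(T \right)} = 35 + T$ ($l{\left(T \right)} = T - \left(-5\right) 7 = T - -35 = T + 35 = 35 + T$)
$\sqrt{O + l{\left(\left(-25\right) 6 \right)}} = \sqrt{13715 + \left(35 - 150\right)} = \sqrt{13715 - 115} = \sqrt{13600} = 20 \sqrt{34}$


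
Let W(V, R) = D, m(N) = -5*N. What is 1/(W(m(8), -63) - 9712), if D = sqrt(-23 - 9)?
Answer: -607/5895186 - I*sqrt(2)/23580744 ≈ -0.00010297 - 5.9973e-8*I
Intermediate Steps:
D = 4*I*sqrt(2) (D = sqrt(-32) = 4*I*sqrt(2) ≈ 5.6569*I)
W(V, R) = 4*I*sqrt(2)
1/(W(m(8), -63) - 9712) = 1/(4*I*sqrt(2) - 9712) = 1/(-9712 + 4*I*sqrt(2))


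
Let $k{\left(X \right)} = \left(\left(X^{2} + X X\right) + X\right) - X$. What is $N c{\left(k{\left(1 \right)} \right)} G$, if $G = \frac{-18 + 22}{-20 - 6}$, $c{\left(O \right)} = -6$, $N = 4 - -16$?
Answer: $\frac{240}{13} \approx 18.462$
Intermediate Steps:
$N = 20$ ($N = 4 + 16 = 20$)
$k{\left(X \right)} = 2 X^{2}$ ($k{\left(X \right)} = \left(\left(X^{2} + X^{2}\right) + X\right) - X = \left(2 X^{2} + X\right) - X = \left(X + 2 X^{2}\right) - X = 2 X^{2}$)
$G = - \frac{2}{13}$ ($G = \frac{4}{-26} = 4 \left(- \frac{1}{26}\right) = - \frac{2}{13} \approx -0.15385$)
$N c{\left(k{\left(1 \right)} \right)} G = 20 \left(-6\right) \left(- \frac{2}{13}\right) = \left(-120\right) \left(- \frac{2}{13}\right) = \frac{240}{13}$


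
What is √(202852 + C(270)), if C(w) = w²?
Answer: 2*√68938 ≈ 525.12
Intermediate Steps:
√(202852 + C(270)) = √(202852 + 270²) = √(202852 + 72900) = √275752 = 2*√68938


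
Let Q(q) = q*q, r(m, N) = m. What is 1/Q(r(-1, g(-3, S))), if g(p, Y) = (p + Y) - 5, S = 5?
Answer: 1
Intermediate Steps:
g(p, Y) = -5 + Y + p (g(p, Y) = (Y + p) - 5 = -5 + Y + p)
Q(q) = q**2
1/Q(r(-1, g(-3, S))) = 1/((-1)**2) = 1/1 = 1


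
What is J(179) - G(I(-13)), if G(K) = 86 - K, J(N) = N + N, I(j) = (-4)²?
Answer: 288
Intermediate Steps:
I(j) = 16
J(N) = 2*N
J(179) - G(I(-13)) = 2*179 - (86 - 1*16) = 358 - (86 - 16) = 358 - 1*70 = 358 - 70 = 288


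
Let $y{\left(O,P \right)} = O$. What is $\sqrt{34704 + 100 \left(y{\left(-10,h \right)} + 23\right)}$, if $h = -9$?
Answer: $2 \sqrt{9001} \approx 189.75$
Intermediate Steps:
$\sqrt{34704 + 100 \left(y{\left(-10,h \right)} + 23\right)} = \sqrt{34704 + 100 \left(-10 + 23\right)} = \sqrt{34704 + 100 \cdot 13} = \sqrt{34704 + 1300} = \sqrt{36004} = 2 \sqrt{9001}$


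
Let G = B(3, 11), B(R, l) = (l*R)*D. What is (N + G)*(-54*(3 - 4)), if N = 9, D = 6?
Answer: 11178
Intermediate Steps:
B(R, l) = 6*R*l (B(R, l) = (l*R)*6 = (R*l)*6 = 6*R*l)
G = 198 (G = 6*3*11 = 198)
(N + G)*(-54*(3 - 4)) = (9 + 198)*(-54*(3 - 4)) = 207*(-54*(-1)) = 207*(-9*(-6)) = 207*54 = 11178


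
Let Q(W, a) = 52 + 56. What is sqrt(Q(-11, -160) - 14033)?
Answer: 5*I*sqrt(557) ≈ 118.0*I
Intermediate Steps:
Q(W, a) = 108
sqrt(Q(-11, -160) - 14033) = sqrt(108 - 14033) = sqrt(-13925) = 5*I*sqrt(557)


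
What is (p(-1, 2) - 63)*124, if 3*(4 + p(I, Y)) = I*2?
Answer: -25172/3 ≈ -8390.7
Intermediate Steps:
p(I, Y) = -4 + 2*I/3 (p(I, Y) = -4 + (I*2)/3 = -4 + (2*I)/3 = -4 + 2*I/3)
(p(-1, 2) - 63)*124 = ((-4 + (⅔)*(-1)) - 63)*124 = ((-4 - ⅔) - 63)*124 = (-14/3 - 63)*124 = -203/3*124 = -25172/3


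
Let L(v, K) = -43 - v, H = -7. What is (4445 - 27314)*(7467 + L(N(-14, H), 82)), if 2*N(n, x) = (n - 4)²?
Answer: -166074678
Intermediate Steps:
N(n, x) = (-4 + n)²/2 (N(n, x) = (n - 4)²/2 = (-4 + n)²/2)
(4445 - 27314)*(7467 + L(N(-14, H), 82)) = (4445 - 27314)*(7467 + (-43 - (-4 - 14)²/2)) = -22869*(7467 + (-43 - (-18)²/2)) = -22869*(7467 + (-43 - 324/2)) = -22869*(7467 + (-43 - 1*162)) = -22869*(7467 + (-43 - 162)) = -22869*(7467 - 205) = -22869*7262 = -166074678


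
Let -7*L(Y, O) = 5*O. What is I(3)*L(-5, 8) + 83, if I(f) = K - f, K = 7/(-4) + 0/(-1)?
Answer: 771/7 ≈ 110.14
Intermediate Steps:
K = -7/4 (K = 7*(-1/4) + 0*(-1) = -7/4 + 0 = -7/4 ≈ -1.7500)
L(Y, O) = -5*O/7
I(f) = -7/4 - f
I(3)*L(-5, 8) + 83 = (-7/4 - 1*3)*(-5/7*8) + 83 = (-7/4 - 3)*(-40/7) + 83 = -19/4*(-40/7) + 83 = 190/7 + 83 = 771/7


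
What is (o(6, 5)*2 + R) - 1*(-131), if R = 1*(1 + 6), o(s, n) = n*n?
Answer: 188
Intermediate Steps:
o(s, n) = n²
R = 7 (R = 1*7 = 7)
(o(6, 5)*2 + R) - 1*(-131) = (5²*2 + 7) - 1*(-131) = (25*2 + 7) + 131 = (50 + 7) + 131 = 57 + 131 = 188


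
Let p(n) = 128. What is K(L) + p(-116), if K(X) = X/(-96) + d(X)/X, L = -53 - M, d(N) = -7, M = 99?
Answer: 59111/456 ≈ 129.63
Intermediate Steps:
L = -152 (L = -53 - 1*99 = -53 - 99 = -152)
K(X) = -7/X - X/96 (K(X) = X/(-96) - 7/X = X*(-1/96) - 7/X = -X/96 - 7/X = -7/X - X/96)
K(L) + p(-116) = (-7/(-152) - 1/96*(-152)) + 128 = (-7*(-1/152) + 19/12) + 128 = (7/152 + 19/12) + 128 = 743/456 + 128 = 59111/456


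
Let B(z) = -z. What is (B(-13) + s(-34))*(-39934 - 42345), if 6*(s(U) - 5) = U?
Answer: -3044323/3 ≈ -1.0148e+6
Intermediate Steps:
s(U) = 5 + U/6
(B(-13) + s(-34))*(-39934 - 42345) = (-1*(-13) + (5 + (⅙)*(-34)))*(-39934 - 42345) = (13 + (5 - 17/3))*(-82279) = (13 - ⅔)*(-82279) = (37/3)*(-82279) = -3044323/3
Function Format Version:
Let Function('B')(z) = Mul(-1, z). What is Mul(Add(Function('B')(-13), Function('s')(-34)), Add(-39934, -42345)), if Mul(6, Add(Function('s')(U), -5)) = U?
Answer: Rational(-3044323, 3) ≈ -1.0148e+6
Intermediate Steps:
Function('s')(U) = Add(5, Mul(Rational(1, 6), U))
Mul(Add(Function('B')(-13), Function('s')(-34)), Add(-39934, -42345)) = Mul(Add(Mul(-1, -13), Add(5, Mul(Rational(1, 6), -34))), Add(-39934, -42345)) = Mul(Add(13, Add(5, Rational(-17, 3))), -82279) = Mul(Add(13, Rational(-2, 3)), -82279) = Mul(Rational(37, 3), -82279) = Rational(-3044323, 3)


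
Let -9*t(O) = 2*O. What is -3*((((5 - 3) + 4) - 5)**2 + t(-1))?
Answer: -11/3 ≈ -3.6667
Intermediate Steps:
t(O) = -2*O/9
-3*((((5 - 3) + 4) - 5)**2 + t(-1)) = -3*((((5 - 3) + 4) - 5)**2 - 2/9*(-1)) = -3*(((2 + 4) - 5)**2 + 2/9) = -3*((6 - 5)**2 + 2/9) = -3*(1**2 + 2/9) = -3*(1 + 2/9) = -3*11/9 = -11/3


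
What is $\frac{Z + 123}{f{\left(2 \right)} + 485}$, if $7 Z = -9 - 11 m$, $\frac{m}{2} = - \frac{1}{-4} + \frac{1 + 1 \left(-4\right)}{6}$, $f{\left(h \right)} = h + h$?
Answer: $\frac{245}{978} \approx 0.25051$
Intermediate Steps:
$f{\left(h \right)} = 2 h$
$m = - \frac{1}{2}$ ($m = 2 \left(- \frac{1}{-4} + \frac{1 + 1 \left(-4\right)}{6}\right) = 2 \left(\left(-1\right) \left(- \frac{1}{4}\right) + \left(1 - 4\right) \frac{1}{6}\right) = 2 \left(\frac{1}{4} - \frac{1}{2}\right) = 2 \left(- \frac{1}{4}\right) = - \frac{1}{2} \approx -0.5$)
$Z = - \frac{1}{2}$ ($Z = \frac{-9 - - \frac{11}{2}}{7} = \frac{-9 + \frac{11}{2}}{7} = \frac{1}{7} \left(- \frac{7}{2}\right) = - \frac{1}{2} \approx -0.5$)
$\frac{Z + 123}{f{\left(2 \right)} + 485} = \frac{- \frac{1}{2} + 123}{2 \cdot 2 + 485} = \frac{245}{2 \left(4 + 485\right)} = \frac{245}{2 \cdot 489} = \frac{245}{2} \cdot \frac{1}{489} = \frac{245}{978}$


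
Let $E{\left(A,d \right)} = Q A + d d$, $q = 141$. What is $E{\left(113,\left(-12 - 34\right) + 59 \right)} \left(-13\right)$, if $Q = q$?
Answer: $-209326$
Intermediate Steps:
$Q = 141$
$E{\left(A,d \right)} = d^{2} + 141 A$ ($E{\left(A,d \right)} = 141 A + d d = 141 A + d^{2} = d^{2} + 141 A$)
$E{\left(113,\left(-12 - 34\right) + 59 \right)} \left(-13\right) = \left(\left(\left(-12 - 34\right) + 59\right)^{2} + 141 \cdot 113\right) \left(-13\right) = \left(\left(-46 + 59\right)^{2} + 15933\right) \left(-13\right) = \left(13^{2} + 15933\right) \left(-13\right) = \left(169 + 15933\right) \left(-13\right) = 16102 \left(-13\right) = -209326$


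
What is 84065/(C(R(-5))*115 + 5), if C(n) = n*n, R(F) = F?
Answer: 16813/576 ≈ 29.189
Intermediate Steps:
C(n) = n²
84065/(C(R(-5))*115 + 5) = 84065/((-5)²*115 + 5) = 84065/(25*115 + 5) = 84065/(2875 + 5) = 84065/2880 = 84065*(1/2880) = 16813/576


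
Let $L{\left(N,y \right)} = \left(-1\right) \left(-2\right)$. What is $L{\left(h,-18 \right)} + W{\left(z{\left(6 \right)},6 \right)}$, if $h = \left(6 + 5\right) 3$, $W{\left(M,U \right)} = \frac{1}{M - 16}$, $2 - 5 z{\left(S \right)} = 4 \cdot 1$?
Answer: $\frac{159}{82} \approx 1.939$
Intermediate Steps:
$z{\left(S \right)} = - \frac{2}{5}$ ($z{\left(S \right)} = \frac{2}{5} - \frac{4 \cdot 1}{5} = \frac{2}{5} - \frac{4}{5} = - \frac{2}{5}$)
$W{\left(M,U \right)} = \frac{1}{-16 + M}$
$h = 33$ ($h = 11 \cdot 3 = 33$)
$L{\left(N,y \right)} = 2$
$L{\left(h,-18 \right)} + W{\left(z{\left(6 \right)},6 \right)} = 2 + \frac{1}{-16 - \frac{2}{5}} = 2 + \frac{1}{- \frac{82}{5}} = 2 - \frac{5}{82} = \frac{159}{82}$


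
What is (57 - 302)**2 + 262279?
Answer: 322304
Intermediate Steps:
(57 - 302)**2 + 262279 = (-245)**2 + 262279 = 60025 + 262279 = 322304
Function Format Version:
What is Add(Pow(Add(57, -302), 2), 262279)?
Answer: 322304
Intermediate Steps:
Add(Pow(Add(57, -302), 2), 262279) = Add(Pow(-245, 2), 262279) = Add(60025, 262279) = 322304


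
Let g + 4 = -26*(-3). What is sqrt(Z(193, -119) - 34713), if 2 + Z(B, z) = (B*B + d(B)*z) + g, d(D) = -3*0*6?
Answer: 4*sqrt(163) ≈ 51.069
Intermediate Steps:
d(D) = 0 (d(D) = 0*6 = 0)
g = 74 (g = -4 - 26*(-3) = -4 + 78 = 74)
Z(B, z) = 72 + B**2 (Z(B, z) = -2 + ((B*B + 0*z) + 74) = -2 + ((B**2 + 0) + 74) = -2 + (B**2 + 74) = -2 + (74 + B**2) = 72 + B**2)
sqrt(Z(193, -119) - 34713) = sqrt((72 + 193**2) - 34713) = sqrt((72 + 37249) - 34713) = sqrt(37321 - 34713) = sqrt(2608) = 4*sqrt(163)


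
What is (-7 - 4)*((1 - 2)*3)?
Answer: 33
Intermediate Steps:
(-7 - 4)*((1 - 2)*3) = -(-11)*3 = -11*(-3) = 33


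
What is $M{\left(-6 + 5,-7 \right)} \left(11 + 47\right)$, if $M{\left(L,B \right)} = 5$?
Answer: $290$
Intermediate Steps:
$M{\left(-6 + 5,-7 \right)} \left(11 + 47\right) = 5 \left(11 + 47\right) = 5 \cdot 58 = 290$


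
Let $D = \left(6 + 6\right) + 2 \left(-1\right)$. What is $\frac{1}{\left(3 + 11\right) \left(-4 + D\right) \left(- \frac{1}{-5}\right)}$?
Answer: $\frac{5}{84} \approx 0.059524$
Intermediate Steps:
$D = 10$ ($D = 12 - 2 = 10$)
$\frac{1}{\left(3 + 11\right) \left(-4 + D\right) \left(- \frac{1}{-5}\right)} = \frac{1}{\left(3 + 11\right) \left(-4 + 10\right) \left(- \frac{1}{-5}\right)} = \frac{1}{14 \cdot 6 \left(\left(-1\right) \left(- \frac{1}{5}\right)\right)} = \frac{1}{14 \cdot 6 \cdot \frac{1}{5}} = \frac{1}{14 \cdot \frac{6}{5}} = \frac{1}{\frac{84}{5}} = \frac{5}{84}$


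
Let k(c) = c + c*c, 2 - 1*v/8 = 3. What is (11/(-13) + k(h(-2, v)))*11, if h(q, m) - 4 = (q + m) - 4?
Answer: 12749/13 ≈ 980.69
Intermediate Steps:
v = -8 (v = 16 - 8*3 = 16 - 24 = -8)
h(q, m) = m + q (h(q, m) = 4 + ((q + m) - 4) = 4 + ((m + q) - 4) = 4 + (-4 + m + q) = m + q)
k(c) = c + c**2
(11/(-13) + k(h(-2, v)))*11 = (11/(-13) + (-8 - 2)*(1 + (-8 - 2)))*11 = (11*(-1/13) - 10*(1 - 10))*11 = (-11/13 - 10*(-9))*11 = (-11/13 + 90)*11 = (1159/13)*11 = 12749/13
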